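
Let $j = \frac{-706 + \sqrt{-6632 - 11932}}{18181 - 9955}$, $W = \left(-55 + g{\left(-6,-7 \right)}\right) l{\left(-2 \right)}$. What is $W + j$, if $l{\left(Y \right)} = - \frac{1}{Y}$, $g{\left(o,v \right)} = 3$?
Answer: $- \frac{107291}{4113} + \frac{i \sqrt{4641}}{4113} \approx -26.086 + 0.016563 i$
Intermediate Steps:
$W = -26$ ($W = \left(-55 + 3\right) \left(- \frac{1}{-2}\right) = - 52 \left(\left(-1\right) \left(- \frac{1}{2}\right)\right) = \left(-52\right) \frac{1}{2} = -26$)
$j = - \frac{353}{4113} + \frac{i \sqrt{4641}}{4113}$ ($j = \frac{-706 + \sqrt{-18564}}{8226} = \left(-706 + 2 i \sqrt{4641}\right) \frac{1}{8226} = - \frac{353}{4113} + \frac{i \sqrt{4641}}{4113} \approx -0.085825 + 0.016563 i$)
$W + j = -26 - \left(\frac{353}{4113} - \frac{i \sqrt{4641}}{4113}\right) = - \frac{107291}{4113} + \frac{i \sqrt{4641}}{4113}$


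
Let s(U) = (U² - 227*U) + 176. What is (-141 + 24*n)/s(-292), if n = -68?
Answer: -1773/151724 ≈ -0.011686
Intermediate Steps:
s(U) = 176 + U² - 227*U
(-141 + 24*n)/s(-292) = (-141 + 24*(-68))/(176 + (-292)² - 227*(-292)) = (-141 - 1632)/(176 + 85264 + 66284) = -1773/151724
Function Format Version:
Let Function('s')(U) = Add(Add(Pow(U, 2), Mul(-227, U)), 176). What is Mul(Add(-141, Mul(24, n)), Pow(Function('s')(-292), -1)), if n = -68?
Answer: Rational(-1773, 151724) ≈ -0.011686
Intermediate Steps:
Function('s')(U) = Add(176, Pow(U, 2), Mul(-227, U))
Mul(Add(-141, Mul(24, n)), Pow(Function('s')(-292), -1)) = Mul(Add(-141, Mul(24, -68)), Pow(Add(176, Pow(-292, 2), Mul(-227, -292)), -1)) = Mul(Add(-141, -1632), Pow(Add(176, 85264, 66284), -1)) = Mul(-1773, Pow(151724, -1)) = Mul(-1773, Rational(1, 151724)) = Rational(-1773, 151724)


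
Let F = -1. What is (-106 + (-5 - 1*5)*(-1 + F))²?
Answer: 7396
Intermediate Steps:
(-106 + (-5 - 1*5)*(-1 + F))² = (-106 + (-5 - 1*5)*(-1 - 1))² = (-106 + (-5 - 5)*(-2))² = (-106 - 10*(-2))² = (-106 + 20)² = (-86)² = 7396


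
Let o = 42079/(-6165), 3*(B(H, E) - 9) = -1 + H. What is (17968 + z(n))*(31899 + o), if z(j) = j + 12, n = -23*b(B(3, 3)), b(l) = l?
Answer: 10474284532888/18495 ≈ 5.6633e+8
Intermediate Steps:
B(H, E) = 26/3 + H/3 (B(H, E) = 9 + (-1 + H)/3 = 9 + (-1/3 + H/3) = 26/3 + H/3)
o = -42079/6165 (o = 42079*(-1/6165) = -42079/6165 ≈ -6.8255)
n = -667/3 (n = -23*(26/3 + (1/3)*3) = -23*(26/3 + 1) = -23*29/3 = -667/3 ≈ -222.33)
z(j) = 12 + j
(17968 + z(n))*(31899 + o) = (17968 + (12 - 667/3))*(31899 - 42079/6165) = (17968 - 631/3)*(196615256/6165) = (53273/3)*(196615256/6165) = 10474284532888/18495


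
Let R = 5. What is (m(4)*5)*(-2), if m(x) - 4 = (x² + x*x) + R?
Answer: -410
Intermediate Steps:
m(x) = 9 + 2*x² (m(x) = 4 + ((x² + x*x) + 5) = 4 + ((x² + x²) + 5) = 4 + (2*x² + 5) = 4 + (5 + 2*x²) = 9 + 2*x²)
(m(4)*5)*(-2) = ((9 + 2*4²)*5)*(-2) = ((9 + 2*16)*5)*(-2) = ((9 + 32)*5)*(-2) = (41*5)*(-2) = 205*(-2) = -410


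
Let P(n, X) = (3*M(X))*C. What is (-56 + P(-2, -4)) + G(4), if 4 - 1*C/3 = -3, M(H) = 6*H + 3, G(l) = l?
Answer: -1375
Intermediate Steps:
M(H) = 3 + 6*H
C = 21 (C = 12 - 3*(-3) = 12 + 9 = 21)
P(n, X) = 189 + 378*X (P(n, X) = (3*(3 + 6*X))*21 = (9 + 18*X)*21 = 189 + 378*X)
(-56 + P(-2, -4)) + G(4) = (-56 + (189 + 378*(-4))) + 4 = (-56 + (189 - 1512)) + 4 = (-56 - 1323) + 4 = -1379 + 4 = -1375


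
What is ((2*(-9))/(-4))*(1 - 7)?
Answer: -27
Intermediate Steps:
((2*(-9))/(-4))*(1 - 7) = -18*(-¼)*(-6) = (9/2)*(-6) = -27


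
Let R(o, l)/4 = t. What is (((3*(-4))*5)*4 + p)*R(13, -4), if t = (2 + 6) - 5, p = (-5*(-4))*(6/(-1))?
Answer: -4320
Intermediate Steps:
p = -120 (p = 20*(6*(-1)) = 20*(-6) = -120)
t = 3 (t = 8 - 5 = 3)
R(o, l) = 12 (R(o, l) = 4*3 = 12)
(((3*(-4))*5)*4 + p)*R(13, -4) = (((3*(-4))*5)*4 - 120)*12 = (-12*5*4 - 120)*12 = (-60*4 - 120)*12 = (-240 - 120)*12 = -360*12 = -4320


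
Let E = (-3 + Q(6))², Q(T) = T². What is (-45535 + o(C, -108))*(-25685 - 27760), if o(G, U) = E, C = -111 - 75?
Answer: 2375416470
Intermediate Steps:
C = -186
E = 1089 (E = (-3 + 6²)² = (-3 + 36)² = 33² = 1089)
o(G, U) = 1089
(-45535 + o(C, -108))*(-25685 - 27760) = (-45535 + 1089)*(-25685 - 27760) = -44446*(-53445) = 2375416470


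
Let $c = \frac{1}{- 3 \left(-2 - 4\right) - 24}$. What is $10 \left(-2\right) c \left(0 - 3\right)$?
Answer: $-10$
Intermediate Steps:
$c = - \frac{1}{6}$ ($c = \frac{1}{\left(-3\right) \left(-6\right) - 24} = \frac{1}{18 - 24} = \frac{1}{-6} = - \frac{1}{6} \approx -0.16667$)
$10 \left(-2\right) c \left(0 - 3\right) = 10 \left(-2\right) \left(- \frac{1}{6}\right) \left(0 - 3\right) = \left(-20\right) \left(- \frac{1}{6}\right) \left(0 - 3\right) = \frac{10}{3} \left(-3\right) = -10$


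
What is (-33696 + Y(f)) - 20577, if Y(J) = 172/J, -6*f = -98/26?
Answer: -2645961/49 ≈ -53999.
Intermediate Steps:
f = 49/78 (f = -(-49)/(3*26) = -1/6*(-49/13) = 49/78 ≈ 0.62821)
(-33696 + Y(f)) - 20577 = (-33696 + 172/(49/78)) - 20577 = (-33696 + 172*(78/49)) - 20577 = (-33696 + 13416/49) - 20577 = -1637688/49 - 20577 = -2645961/49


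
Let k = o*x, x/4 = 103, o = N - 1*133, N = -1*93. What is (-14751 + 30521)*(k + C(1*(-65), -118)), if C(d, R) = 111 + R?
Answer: -1468486630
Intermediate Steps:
N = -93
o = -226 (o = -93 - 1*133 = -93 - 133 = -226)
x = 412 (x = 4*103 = 412)
k = -93112 (k = -226*412 = -93112)
(-14751 + 30521)*(k + C(1*(-65), -118)) = (-14751 + 30521)*(-93112 + (111 - 118)) = 15770*(-93112 - 7) = 15770*(-93119) = -1468486630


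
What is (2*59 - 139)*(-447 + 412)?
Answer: 735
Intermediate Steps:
(2*59 - 139)*(-447 + 412) = (118 - 139)*(-35) = -21*(-35) = 735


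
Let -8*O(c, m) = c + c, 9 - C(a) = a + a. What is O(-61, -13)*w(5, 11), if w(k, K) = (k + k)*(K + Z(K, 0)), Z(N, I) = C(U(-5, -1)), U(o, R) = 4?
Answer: 1830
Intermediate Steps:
C(a) = 9 - 2*a (C(a) = 9 - (a + a) = 9 - 2*a)
O(c, m) = -c/4 (O(c, m) = -(c + c)/8 = -c/4)
Z(N, I) = 1 (Z(N, I) = 9 - 2*4 = 9 - 8 = 1)
w(k, K) = 2*k*(1 + K) (w(k, K) = (k + k)*(K + 1) = (2*k)*(1 + K) = 2*k*(1 + K))
O(-61, -13)*w(5, 11) = (-¼*(-61))*(2*5*(1 + 11)) = 61*(2*5*12)/4 = (61/4)*120 = 1830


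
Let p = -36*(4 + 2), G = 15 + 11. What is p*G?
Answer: -5616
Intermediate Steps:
G = 26
p = -216 (p = -36*6 = -6*36 = -216)
p*G = -216*26 = -5616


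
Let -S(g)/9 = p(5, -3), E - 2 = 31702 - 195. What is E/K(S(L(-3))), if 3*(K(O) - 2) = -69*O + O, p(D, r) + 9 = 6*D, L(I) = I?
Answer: 31509/4286 ≈ 7.3516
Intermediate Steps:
E = 31509 (E = 2 + (31702 - 195) = 2 + 31507 = 31509)
p(D, r) = -9 + 6*D
S(g) = -189 (S(g) = -9*(-9 + 6*5) = -9*(-9 + 30) = -9*21 = -189)
K(O) = 2 - 68*O/3 (K(O) = 2 + (-69*O + O)/3 = 2 + (-68*O)/3 = 2 - 68*O/3)
E/K(S(L(-3))) = 31509/(2 - 68/3*(-189)) = 31509/(2 + 4284) = 31509/4286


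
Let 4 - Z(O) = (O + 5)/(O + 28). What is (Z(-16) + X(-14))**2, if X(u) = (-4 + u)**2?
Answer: 15578809/144 ≈ 1.0819e+5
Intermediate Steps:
Z(O) = 4 - (5 + O)/(28 + O) (Z(O) = 4 - (O + 5)/(O + 28) = 4 - (5 + O)/(28 + O))
(Z(-16) + X(-14))**2 = ((107 + 3*(-16))/(28 - 16) + (-4 - 14)**2)**2 = ((107 - 48)/12 + (-18)**2)**2 = ((1/12)*59 + 324)**2 = (59/12 + 324)**2 = (3947/12)**2 = 15578809/144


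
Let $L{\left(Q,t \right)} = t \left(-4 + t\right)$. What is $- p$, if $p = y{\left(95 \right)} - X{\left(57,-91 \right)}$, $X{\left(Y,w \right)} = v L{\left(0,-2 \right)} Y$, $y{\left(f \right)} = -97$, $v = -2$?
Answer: $-1271$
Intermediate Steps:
$X{\left(Y,w \right)} = - 24 Y$ ($X{\left(Y,w \right)} = - 2 \left(- 2 \left(-4 - 2\right)\right) Y = - 2 \left(\left(-2\right) \left(-6\right)\right) Y = \left(-2\right) 12 Y = - 24 Y$)
$p = 1271$ ($p = -97 - \left(-24\right) 57 = -97 - -1368 = -97 + 1368 = 1271$)
$- p = \left(-1\right) 1271 = -1271$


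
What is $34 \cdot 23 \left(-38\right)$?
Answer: $-29716$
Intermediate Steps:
$34 \cdot 23 \left(-38\right) = 782 \left(-38\right) = -29716$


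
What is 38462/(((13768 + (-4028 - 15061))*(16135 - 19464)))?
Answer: 38462/17713609 ≈ 0.0021713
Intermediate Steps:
38462/(((13768 + (-4028 - 15061))*(16135 - 19464))) = 38462/(((13768 - 19089)*(-3329))) = 38462/((-5321*(-3329))) = 38462/17713609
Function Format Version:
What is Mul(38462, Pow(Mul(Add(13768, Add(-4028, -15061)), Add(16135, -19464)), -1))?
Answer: Rational(38462, 17713609) ≈ 0.0021713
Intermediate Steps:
Mul(38462, Pow(Mul(Add(13768, Add(-4028, -15061)), Add(16135, -19464)), -1)) = Mul(38462, Pow(Mul(Add(13768, -19089), -3329), -1)) = Mul(38462, Pow(Mul(-5321, -3329), -1)) = Mul(38462, Pow(17713609, -1)) = Mul(38462, Rational(1, 17713609)) = Rational(38462, 17713609)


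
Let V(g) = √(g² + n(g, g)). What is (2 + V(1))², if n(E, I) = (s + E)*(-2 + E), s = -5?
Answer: (2 + √5)² ≈ 17.944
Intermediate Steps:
n(E, I) = (-5 + E)*(-2 + E)
V(g) = √(10 - 7*g + 2*g²) (V(g) = √(g² + (10 + g² - 7*g)) = √(10 - 7*g + 2*g²))
(2 + V(1))² = (2 + √(10 - 7*1 + 2*1²))² = (2 + √(10 - 7 + 2*1))² = (2 + √(10 - 7 + 2))² = (2 + √5)²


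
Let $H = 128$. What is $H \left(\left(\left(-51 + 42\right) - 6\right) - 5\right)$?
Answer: $-2560$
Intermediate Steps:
$H \left(\left(\left(-51 + 42\right) - 6\right) - 5\right) = 128 \left(\left(\left(-51 + 42\right) - 6\right) - 5\right) = 128 \left(\left(-9 - 6\right) - 5\right) = 128 \left(-15 - 5\right) = 128 \left(-20\right) = -2560$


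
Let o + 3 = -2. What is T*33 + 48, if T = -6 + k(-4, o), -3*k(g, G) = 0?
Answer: -150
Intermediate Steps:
o = -5 (o = -3 - 2 = -5)
k(g, G) = 0 (k(g, G) = -1/3*0 = 0)
T = -6 (T = -6 + 0 = -6)
T*33 + 48 = -6*33 + 48 = -198 + 48 = -150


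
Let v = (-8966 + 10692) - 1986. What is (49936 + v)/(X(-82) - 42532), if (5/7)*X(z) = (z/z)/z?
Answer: -20367160/17438127 ≈ -1.1680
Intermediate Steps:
v = -260 (v = 1726 - 1986 = -260)
X(z) = 7/(5*z) (X(z) = 7*((z/z)/z)/5 = 7*(1/z)/5 = 7/(5*z))
(49936 + v)/(X(-82) - 42532) = (49936 - 260)/((7/5)/(-82) - 42532) = 49676/((7/5)*(-1/82) - 42532) = 49676/(-7/410 - 42532) = 49676/(-17438127/410) = 49676*(-410/17438127) = -20367160/17438127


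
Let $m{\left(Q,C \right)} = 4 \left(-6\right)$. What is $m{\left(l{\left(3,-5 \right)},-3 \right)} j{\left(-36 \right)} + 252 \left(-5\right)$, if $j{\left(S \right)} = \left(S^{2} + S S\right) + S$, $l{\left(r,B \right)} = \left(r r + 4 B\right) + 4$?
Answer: $-62604$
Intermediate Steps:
$l{\left(r,B \right)} = 4 + r^{2} + 4 B$ ($l{\left(r,B \right)} = \left(r^{2} + 4 B\right) + 4 = 4 + r^{2} + 4 B$)
$m{\left(Q,C \right)} = -24$
$j{\left(S \right)} = S + 2 S^{2}$ ($j{\left(S \right)} = \left(S^{2} + S^{2}\right) + S = 2 S^{2} + S = S + 2 S^{2}$)
$m{\left(l{\left(3,-5 \right)},-3 \right)} j{\left(-36 \right)} + 252 \left(-5\right) = - 24 \left(- 36 \left(1 + 2 \left(-36\right)\right)\right) + 252 \left(-5\right) = - 24 \left(- 36 \left(1 - 72\right)\right) - 1260 = - 24 \left(\left(-36\right) \left(-71\right)\right) - 1260 = \left(-24\right) 2556 - 1260 = -61344 - 1260 = -62604$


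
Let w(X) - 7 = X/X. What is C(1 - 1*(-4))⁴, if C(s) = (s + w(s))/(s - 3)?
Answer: 28561/16 ≈ 1785.1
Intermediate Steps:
w(X) = 8 (w(X) = 7 + X/X = 7 + 1 = 8)
C(s) = (8 + s)/(-3 + s) (C(s) = (s + 8)/(s - 3) = (8 + s)/(-3 + s))
C(1 - 1*(-4))⁴ = ((8 + (1 - 1*(-4)))/(-3 + (1 - 1*(-4))))⁴ = ((8 + (1 + 4))/(-3 + (1 + 4)))⁴ = ((8 + 5)/(-3 + 5))⁴ = (13/2)⁴ = 28561/16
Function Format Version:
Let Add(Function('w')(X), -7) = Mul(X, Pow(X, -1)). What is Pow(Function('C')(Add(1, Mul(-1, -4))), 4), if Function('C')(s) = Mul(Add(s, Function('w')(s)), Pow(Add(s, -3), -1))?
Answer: Rational(28561, 16) ≈ 1785.1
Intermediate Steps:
Function('w')(X) = 8 (Function('w')(X) = Add(7, Mul(X, Pow(X, -1))) = Add(7, 1) = 8)
Function('C')(s) = Mul(Pow(Add(-3, s), -1), Add(8, s)) (Function('C')(s) = Mul(Add(s, 8), Pow(Add(s, -3), -1)) = Mul(Add(8, s), Pow(Add(-3, s), -1)) = Mul(Pow(Add(-3, s), -1), Add(8, s)))
Pow(Function('C')(Add(1, Mul(-1, -4))), 4) = Pow(Mul(Pow(Add(-3, Add(1, Mul(-1, -4))), -1), Add(8, Add(1, Mul(-1, -4)))), 4) = Pow(Mul(Pow(Add(-3, Add(1, 4)), -1), Add(8, Add(1, 4))), 4) = Pow(Mul(Pow(Add(-3, 5), -1), Add(8, 5)), 4) = Pow(Mul(Pow(2, -1), 13), 4) = Pow(Mul(Rational(1, 2), 13), 4) = Pow(Rational(13, 2), 4) = Rational(28561, 16)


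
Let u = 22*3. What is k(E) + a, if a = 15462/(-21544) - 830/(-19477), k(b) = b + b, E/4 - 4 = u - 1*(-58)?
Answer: 214699957929/209806244 ≈ 1023.3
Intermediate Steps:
u = 66
E = 512 (E = 16 + 4*(66 - 1*(-58)) = 16 + 4*(66 + 58) = 16 + 4*124 = 16 + 496 = 512)
k(b) = 2*b
a = -141635927/209806244 (a = 15462*(-1/21544) - 830*(-1/19477) = -7731/10772 + 830/19477 = -141635927/209806244 ≈ -0.67508)
k(E) + a = 2*512 - 141635927/209806244 = 1024 - 141635927/209806244 = 214699957929/209806244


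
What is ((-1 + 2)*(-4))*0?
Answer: 0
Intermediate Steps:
((-1 + 2)*(-4))*0 = (1*(-4))*0 = -4*0 = 0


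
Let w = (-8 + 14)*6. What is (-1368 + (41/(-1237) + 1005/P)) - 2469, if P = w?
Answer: -56542525/14844 ≈ -3809.1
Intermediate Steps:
w = 36 (w = 6*6 = 36)
P = 36
(-1368 + (41/(-1237) + 1005/P)) - 2469 = (-1368 + (41/(-1237) + 1005/36)) - 2469 = (-1368 + (41*(-1/1237) + 1005*(1/36))) - 2469 = (-1368 + (-41/1237 + 335/12)) - 2469 = (-1368 + 413903/14844) - 2469 = -19892689/14844 - 2469 = -56542525/14844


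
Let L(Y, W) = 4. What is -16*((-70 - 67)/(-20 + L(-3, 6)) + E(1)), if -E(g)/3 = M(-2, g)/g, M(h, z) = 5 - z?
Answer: 55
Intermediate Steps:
E(g) = -3*(5 - g)/g
-16*((-70 - 67)/(-20 + L(-3, 6)) + E(1)) = -16*((-70 - 67)/(-20 + 4) + (3 - 15/1)) = -16*(-137/(-16) + (3 - 15*1)) = -16*(-137*(-1/16) + (3 - 15)) = -16*(137/16 - 12) = -16*(-55/16) = 55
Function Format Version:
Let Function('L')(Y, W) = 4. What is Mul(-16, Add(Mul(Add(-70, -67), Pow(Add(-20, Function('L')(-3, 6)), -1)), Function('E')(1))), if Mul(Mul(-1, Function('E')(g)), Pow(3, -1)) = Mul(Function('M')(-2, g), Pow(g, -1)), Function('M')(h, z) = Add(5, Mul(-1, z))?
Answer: 55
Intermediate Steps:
Function('E')(g) = Mul(-3, Pow(g, -1), Add(5, Mul(-1, g))) (Function('E')(g) = Mul(-3, Mul(Add(5, Mul(-1, g)), Pow(g, -1))) = Mul(-3, Mul(Pow(g, -1), Add(5, Mul(-1, g)))) = Mul(-3, Pow(g, -1), Add(5, Mul(-1, g))))
Mul(-16, Add(Mul(Add(-70, -67), Pow(Add(-20, Function('L')(-3, 6)), -1)), Function('E')(1))) = Mul(-16, Add(Mul(Add(-70, -67), Pow(Add(-20, 4), -1)), Add(3, Mul(-15, Pow(1, -1))))) = Mul(-16, Add(Mul(-137, Pow(-16, -1)), Add(3, Mul(-15, 1)))) = Mul(-16, Add(Mul(-137, Rational(-1, 16)), Add(3, -15))) = Mul(-16, Add(Rational(137, 16), -12)) = Mul(-16, Rational(-55, 16)) = 55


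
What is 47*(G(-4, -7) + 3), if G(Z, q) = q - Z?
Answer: 0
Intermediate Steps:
47*(G(-4, -7) + 3) = 47*((-7 - 1*(-4)) + 3) = 47*((-7 + 4) + 3) = 47*(-3 + 3) = 47*0 = 0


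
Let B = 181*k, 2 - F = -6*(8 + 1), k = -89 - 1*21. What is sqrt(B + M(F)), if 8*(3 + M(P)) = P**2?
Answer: 9*I*sqrt(241) ≈ 139.72*I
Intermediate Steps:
k = -110 (k = -89 - 21 = -110)
F = 56 (F = 2 - (-6)*(8 + 1) = 2 - (-6)*9 = 2 - 1*(-54) = 2 + 54 = 56)
B = -19910 (B = 181*(-110) = -19910)
M(P) = -3 + P**2/8
sqrt(B + M(F)) = sqrt(-19910 + (-3 + (1/8)*56**2)) = sqrt(-19910 + (-3 + (1/8)*3136)) = sqrt(-19910 + (-3 + 392)) = sqrt(-19910 + 389) = sqrt(-19521) = 9*I*sqrt(241)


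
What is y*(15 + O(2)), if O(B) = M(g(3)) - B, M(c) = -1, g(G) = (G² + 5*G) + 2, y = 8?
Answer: 96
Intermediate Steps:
g(G) = 2 + G² + 5*G
O(B) = -1 - B
y*(15 + O(2)) = 8*(15 + (-1 - 1*2)) = 8*(15 + (-1 - 2)) = 8*(15 - 3) = 8*12 = 96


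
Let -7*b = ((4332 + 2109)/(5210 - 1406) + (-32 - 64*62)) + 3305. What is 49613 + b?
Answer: 441244101/8876 ≈ 49712.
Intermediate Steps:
b = 879113/8876 (b = -(((4332 + 2109)/(5210 - 1406) + (-32 - 64*62)) + 3305)/7 = -((6441/3804 + (-32 - 3968)) + 3305)/7 = -((6441*(1/3804) - 4000) + 3305)/7 = -((2147/1268 - 4000) + 3305)/7 = -(-5069853/1268 + 3305)/7 = -1/7*(-879113/1268) = 879113/8876 ≈ 99.044)
49613 + b = 49613 + 879113/8876 = 441244101/8876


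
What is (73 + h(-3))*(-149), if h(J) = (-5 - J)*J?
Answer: -11771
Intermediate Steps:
h(J) = J*(-5 - J)
(73 + h(-3))*(-149) = (73 - 1*(-3)*(5 - 3))*(-149) = (73 - 1*(-3)*2)*(-149) = (73 + 6)*(-149) = 79*(-149) = -11771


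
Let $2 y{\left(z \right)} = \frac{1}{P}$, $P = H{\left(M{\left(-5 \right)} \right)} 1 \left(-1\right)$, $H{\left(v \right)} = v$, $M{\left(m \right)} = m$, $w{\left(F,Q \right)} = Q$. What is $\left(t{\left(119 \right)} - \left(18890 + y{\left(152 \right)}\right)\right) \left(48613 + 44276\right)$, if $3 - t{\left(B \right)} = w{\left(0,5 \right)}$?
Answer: $- \frac{17548682769}{10} \approx -1.7549 \cdot 10^{9}$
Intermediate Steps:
$t{\left(B \right)} = -2$ ($t{\left(B \right)} = 3 - 5 = -2$)
$P = 5$ ($P = \left(-5\right) 1 \left(-1\right) = \left(-5\right) \left(-1\right) = 5$)
$y{\left(z \right)} = \frac{1}{10}$ ($y{\left(z \right)} = \frac{1}{2 \cdot 5} = \frac{1}{2} \cdot \frac{1}{5} = \frac{1}{10}$)
$\left(t{\left(119 \right)} - \left(18890 + y{\left(152 \right)}\right)\right) \left(48613 + 44276\right) = \left(-2 - \frac{188901}{10}\right) \left(48613 + 44276\right) = \left(-2 - \frac{188901}{10}\right) 92889 = \left(- \frac{188921}{10}\right) 92889 = - \frac{17548682769}{10}$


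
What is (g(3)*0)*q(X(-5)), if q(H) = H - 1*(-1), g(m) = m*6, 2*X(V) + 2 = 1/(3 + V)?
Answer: 0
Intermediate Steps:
X(V) = -1 + 1/(2*(3 + V))
g(m) = 6*m
q(H) = 1 + H (q(H) = H + 1 = 1 + H)
(g(3)*0)*q(X(-5)) = ((6*3)*0)*(1 + (-5/2 - 1*(-5))/(3 - 5)) = (18*0)*(1 + (-5/2 + 5)/(-2)) = 0*(1 - ½*5/2) = 0*(1 - 5/4) = 0*(-¼) = 0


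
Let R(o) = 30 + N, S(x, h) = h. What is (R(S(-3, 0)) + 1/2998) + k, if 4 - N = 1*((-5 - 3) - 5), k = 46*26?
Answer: 3726515/2998 ≈ 1243.0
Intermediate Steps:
k = 1196
N = 17 (N = 4 - ((-5 - 3) - 5) = 4 - (-8 - 5) = 4 - (-13) = 4 - 1*(-13) = 4 + 13 = 17)
R(o) = 47 (R(o) = 30 + 17 = 47)
(R(S(-3, 0)) + 1/2998) + k = (47 + 1/2998) + 1196 = 140907/2998 + 1196 = 3726515/2998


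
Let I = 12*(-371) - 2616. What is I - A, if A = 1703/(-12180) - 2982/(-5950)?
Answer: -7317874513/1035300 ≈ -7068.4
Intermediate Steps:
A = 374113/1035300 (A = 1703*(-1/12180) - 2982*(-1/5950) = -1703/12180 + 213/425 = 374113/1035300 ≈ 0.36136)
I = -7068 (I = -4452 - 2616 = -7068)
I - A = -7068 - 1*374113/1035300 = -7068 - 374113/1035300 = -7317874513/1035300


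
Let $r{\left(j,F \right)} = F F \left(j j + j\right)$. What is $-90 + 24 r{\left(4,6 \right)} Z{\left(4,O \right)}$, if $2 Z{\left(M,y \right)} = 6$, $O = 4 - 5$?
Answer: $51750$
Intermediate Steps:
$O = -1$ ($O = 4 - 5 = -1$)
$Z{\left(M,y \right)} = 3$ ($Z{\left(M,y \right)} = \frac{1}{2} \cdot 6 = 3$)
$r{\left(j,F \right)} = F^{2} \left(j + j^{2}\right)$ ($r{\left(j,F \right)} = F^{2} \left(j^{2} + j\right) = F^{2} \left(j + j^{2}\right)$)
$-90 + 24 r{\left(4,6 \right)} Z{\left(4,O \right)} = -90 + 24 \cdot 4 \cdot 6^{2} \left(1 + 4\right) 3 = -90 + 24 \cdot 4 \cdot 36 \cdot 5 \cdot 3 = -90 + 24 \cdot 720 \cdot 3 = -90 + 24 \cdot 2160 = -90 + 51840 = 51750$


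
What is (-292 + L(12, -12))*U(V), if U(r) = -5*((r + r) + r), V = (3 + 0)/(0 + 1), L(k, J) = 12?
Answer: 12600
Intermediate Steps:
V = 3 (V = 3/1 = 3*1 = 3)
U(r) = -15*r (U(r) = -5*(2*r + r) = -15*r)
(-292 + L(12, -12))*U(V) = (-292 + 12)*(-15*3) = -280*(-45) = 12600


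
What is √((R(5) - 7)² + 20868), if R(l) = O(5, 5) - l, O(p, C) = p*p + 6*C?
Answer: √22717 ≈ 150.72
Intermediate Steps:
O(p, C) = p² + 6*C
R(l) = 55 - l (R(l) = (5² + 6*5) - l = (25 + 30) - l = 55 - l)
√((R(5) - 7)² + 20868) = √(((55 - 1*5) - 7)² + 20868) = √(((55 - 5) - 7)² + 20868) = √((50 - 7)² + 20868) = √(43² + 20868) = √(1849 + 20868) = √22717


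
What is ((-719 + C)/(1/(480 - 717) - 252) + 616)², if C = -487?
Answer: 1374661068322084/3567075625 ≈ 3.8538e+5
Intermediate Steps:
((-719 + C)/(1/(480 - 717) - 252) + 616)² = ((-719 - 487)/(1/(480 - 717) - 252) + 616)² = (-1206/(1/(-237) - 252) + 616)² = (-1206/(-1/237 - 252) + 616)² = (-1206/(-59725/237) + 616)² = (-1206*(-237/59725) + 616)² = (285822/59725 + 616)² = (37076422/59725)² = 1374661068322084/3567075625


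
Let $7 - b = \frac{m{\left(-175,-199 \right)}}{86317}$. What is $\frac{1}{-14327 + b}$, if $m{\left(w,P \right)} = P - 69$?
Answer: $- \frac{86317}{1236059172} \approx -6.9832 \cdot 10^{-5}$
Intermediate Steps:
$m{\left(w,P \right)} = -69 + P$
$b = \frac{604487}{86317}$ ($b = 7 - \frac{-69 - 199}{86317} = 7 - \left(-268\right) \frac{1}{86317} = 7 - - \frac{268}{86317} = 7 + \frac{268}{86317} = \frac{604487}{86317} \approx 7.0031$)
$\frac{1}{-14327 + b} = \frac{1}{-14327 + \frac{604487}{86317}} = \frac{1}{- \frac{1236059172}{86317}} = - \frac{86317}{1236059172}$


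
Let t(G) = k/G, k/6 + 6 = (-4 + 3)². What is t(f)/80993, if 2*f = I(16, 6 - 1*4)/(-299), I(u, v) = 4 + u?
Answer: 897/80993 ≈ 0.011075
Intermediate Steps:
k = -30 (k = -36 + 6*(-4 + 3)² = -36 + 6*(-1)² = -36 + 6*1 = -36 + 6 = -30)
f = -10/299 (f = ((4 + 16)/(-299))/2 = (20*(-1/299))/2 = (½)*(-20/299) = -10/299 ≈ -0.033445)
t(G) = -30/G
t(f)/80993 = -30/(-10/299)/80993 = -30*(-299/10)*(1/80993) = 897*(1/80993) = 897/80993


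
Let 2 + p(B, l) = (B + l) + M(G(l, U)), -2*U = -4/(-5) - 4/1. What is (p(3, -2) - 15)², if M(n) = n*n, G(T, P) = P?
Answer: 112896/625 ≈ 180.63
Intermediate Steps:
U = 8/5 (U = -(-4/(-5) - 4/1)/2 = -(-4*(-⅕) - 4*1)/2 = -(⅘ - 4)/2 = -½*(-16/5) = 8/5 ≈ 1.6000)
M(n) = n²
p(B, l) = 14/25 + B + l (p(B, l) = -2 + ((B + l) + (8/5)²) = -2 + ((B + l) + 64/25) = -2 + (64/25 + B + l) = 14/25 + B + l)
(p(3, -2) - 15)² = ((14/25 + 3 - 2) - 15)² = (39/25 - 15)² = (-336/25)² = 112896/625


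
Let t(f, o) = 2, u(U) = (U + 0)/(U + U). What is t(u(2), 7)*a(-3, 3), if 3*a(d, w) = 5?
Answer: 10/3 ≈ 3.3333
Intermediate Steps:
a(d, w) = 5/3 (a(d, w) = (⅓)*5 = 5/3)
u(U) = ½ (u(U) = U/((2*U)) = U*(1/(2*U)) = ½)
t(u(2), 7)*a(-3, 3) = 2*(5/3) = 10/3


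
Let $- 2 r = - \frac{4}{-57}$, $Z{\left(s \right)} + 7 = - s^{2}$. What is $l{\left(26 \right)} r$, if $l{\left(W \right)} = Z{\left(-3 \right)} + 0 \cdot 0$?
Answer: $\frac{32}{57} \approx 0.5614$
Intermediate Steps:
$Z{\left(s \right)} = -7 - s^{2}$
$l{\left(W \right)} = -16$ ($l{\left(W \right)} = \left(-7 - \left(-3\right)^{2}\right) + 0 \cdot 0 = \left(-7 - 9\right) + 0 = -16 + 0 = -16$)
$r = - \frac{2}{57}$ ($r = - \frac{\left(-4\right) \frac{1}{-57}}{2} = - \frac{\left(-4\right) \left(- \frac{1}{57}\right)}{2} = \left(- \frac{1}{2}\right) \frac{4}{57} = - \frac{2}{57} \approx -0.035088$)
$l{\left(26 \right)} r = \left(-16\right) \left(- \frac{2}{57}\right) = \frac{32}{57}$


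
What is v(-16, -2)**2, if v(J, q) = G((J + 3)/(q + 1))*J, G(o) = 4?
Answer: 4096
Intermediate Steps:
v(J, q) = 4*J
v(-16, -2)**2 = (4*(-16))**2 = (-64)**2 = 4096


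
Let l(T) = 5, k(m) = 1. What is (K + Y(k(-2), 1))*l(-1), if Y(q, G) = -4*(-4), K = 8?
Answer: 120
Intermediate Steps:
Y(q, G) = 16
(K + Y(k(-2), 1))*l(-1) = (8 + 16)*5 = 24*5 = 120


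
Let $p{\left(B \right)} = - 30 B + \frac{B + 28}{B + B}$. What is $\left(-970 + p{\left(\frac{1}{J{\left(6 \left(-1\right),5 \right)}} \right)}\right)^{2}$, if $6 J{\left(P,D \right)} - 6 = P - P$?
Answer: $\frac{3884841}{4} \approx 9.7121 \cdot 10^{5}$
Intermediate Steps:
$J{\left(P,D \right)} = 1$ ($J{\left(P,D \right)} = 1 + \frac{P - P}{6} = 1 + \frac{1}{6} \cdot 0 = 1 + 0 = 1$)
$p{\left(B \right)} = - 30 B + \frac{28 + B}{2 B}$
$\left(-970 + p{\left(\frac{1}{J{\left(6 \left(-1\right),5 \right)}} \right)}\right)^{2} = \left(-970 + \left(\frac{1}{2} - \frac{30}{1} + \frac{14}{1^{-1}}\right)\right)^{2} = \left(-970 + \left(\frac{1}{2} - 30 + \frac{14}{1}\right)\right)^{2} = \left(-970 + \left(\frac{1}{2} - 30 + 14 \cdot 1\right)\right)^{2} = \left(-970 + \left(\frac{1}{2} - 30 + 14\right)\right)^{2} = \left(-970 - \frac{31}{2}\right)^{2} = \left(- \frac{1971}{2}\right)^{2} = \frac{3884841}{4}$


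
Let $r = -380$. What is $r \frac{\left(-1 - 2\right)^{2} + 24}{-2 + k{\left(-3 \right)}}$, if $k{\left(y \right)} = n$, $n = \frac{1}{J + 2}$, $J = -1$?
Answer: $12540$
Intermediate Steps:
$n = 1$ ($n = \frac{1}{-1 + 2} = 1^{-1} = 1$)
$k{\left(y \right)} = 1$
$r \frac{\left(-1 - 2\right)^{2} + 24}{-2 + k{\left(-3 \right)}} = - 380 \frac{\left(-1 - 2\right)^{2} + 24}{-2 + 1} = - 380 \frac{\left(-3\right)^{2} + 24}{-1} = - 380 \left(9 + 24\right) \left(-1\right) = - 380 \cdot 33 \left(-1\right) = \left(-380\right) \left(-33\right) = 12540$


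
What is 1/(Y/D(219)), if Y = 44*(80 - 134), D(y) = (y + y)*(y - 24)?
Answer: -4745/132 ≈ -35.947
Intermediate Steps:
D(y) = 2*y*(-24 + y) (D(y) = (2*y)*(-24 + y) = 2*y*(-24 + y))
Y = -2376 (Y = 44*(-54) = -2376)
1/(Y/D(219)) = 1/(-2376*1/(438*(-24 + 219))) = 1/(-2376/(2*219*195)) = 1/(-2376/85410) = 1/(-2376*1/85410) = 1/(-132/4745) = -4745/132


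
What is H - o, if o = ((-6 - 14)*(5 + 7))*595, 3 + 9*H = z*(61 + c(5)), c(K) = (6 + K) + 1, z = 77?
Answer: 1290818/9 ≈ 1.4342e+5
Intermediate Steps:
c(K) = 7 + K
H = 5618/9 (H = -⅓ + (77*(61 + (7 + 5)))/9 = -⅓ + (77*(61 + 12))/9 = -⅓ + (77*73)/9 = -⅓ + (⅑)*5621 = -⅓ + 5621/9 = 5618/9 ≈ 624.22)
o = -142800 (o = -20*12*595 = -240*595 = -142800)
H - o = 5618/9 - 1*(-142800) = 5618/9 + 142800 = 1290818/9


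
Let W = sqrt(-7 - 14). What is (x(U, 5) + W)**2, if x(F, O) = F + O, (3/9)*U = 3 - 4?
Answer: (2 + I*sqrt(21))**2 ≈ -17.0 + 18.33*I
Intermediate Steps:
U = -3 (U = 3*(3 - 4) = 3*(-1) = -3)
W = I*sqrt(21) (W = sqrt(-21) = I*sqrt(21) ≈ 4.5826*I)
(x(U, 5) + W)**2 = ((-3 + 5) + I*sqrt(21))**2 = (2 + I*sqrt(21))**2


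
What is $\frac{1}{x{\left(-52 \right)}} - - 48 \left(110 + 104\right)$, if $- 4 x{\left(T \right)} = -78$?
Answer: $\frac{400610}{39} \approx 10272.0$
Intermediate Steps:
$x{\left(T \right)} = \frac{39}{2}$ ($x{\left(T \right)} = \left(- \frac{1}{4}\right) \left(-78\right) = \frac{39}{2}$)
$\frac{1}{x{\left(-52 \right)}} - - 48 \left(110 + 104\right) = \frac{1}{\frac{39}{2}} - - 48 \left(110 + 104\right) = \frac{2}{39} - \left(-48\right) 214 = \frac{2}{39} - -10272 = \frac{2}{39} + 10272 = \frac{400610}{39}$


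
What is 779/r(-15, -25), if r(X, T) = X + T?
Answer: -779/40 ≈ -19.475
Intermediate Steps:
r(X, T) = T + X
779/r(-15, -25) = 779/(-25 - 15) = 779/(-40) = 779*(-1/40) = -779/40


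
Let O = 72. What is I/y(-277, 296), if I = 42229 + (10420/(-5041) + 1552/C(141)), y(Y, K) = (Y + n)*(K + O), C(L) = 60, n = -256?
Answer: -3194945443/14831428560 ≈ -0.21542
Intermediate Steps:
y(Y, K) = (-256 + Y)*(72 + K) (y(Y, K) = (Y - 256)*(K + 72) = (-256 + Y)*(72 + K))
I = 3194945443/75615 (I = 42229 + (10420/(-5041) + 1552/60) = 42229 + (10420*(-1/5041) + 1552*(1/60)) = 42229 + (-10420/5041 + 388/15) = 42229 + 1799608/75615 = 3194945443/75615 ≈ 42253.)
I/y(-277, 296) = 3194945443/(75615*(-18432 - 256*296 + 72*(-277) + 296*(-277))) = 3194945443/(75615*(-18432 - 75776 - 19944 - 81992)) = (3194945443/75615)/(-196144) = (3194945443/75615)*(-1/196144) = -3194945443/14831428560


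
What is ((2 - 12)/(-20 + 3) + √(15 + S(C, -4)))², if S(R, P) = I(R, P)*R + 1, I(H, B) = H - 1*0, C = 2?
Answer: 5880/289 + 40*√5/17 ≈ 25.607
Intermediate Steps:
I(H, B) = H (I(H, B) = H + 0 = H)
S(R, P) = 1 + R² (S(R, P) = R*R + 1 = R² + 1 = 1 + R²)
((2 - 12)/(-20 + 3) + √(15 + S(C, -4)))² = ((2 - 12)/(-20 + 3) + √(15 + (1 + 2²)))² = (-10/(-17) + √(15 + (1 + 4)))² = (-10*(-1/17) + √(15 + 5))² = (10/17 + √20)² = (10/17 + 2*√5)²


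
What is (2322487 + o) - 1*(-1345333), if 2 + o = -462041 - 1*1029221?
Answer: 2176556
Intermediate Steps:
o = -1491264 (o = -2 + (-462041 - 1*1029221) = -2 + (-462041 - 1029221) = -2 - 1491262 = -1491264)
(2322487 + o) - 1*(-1345333) = (2322487 - 1491264) - 1*(-1345333) = 831223 + 1345333 = 2176556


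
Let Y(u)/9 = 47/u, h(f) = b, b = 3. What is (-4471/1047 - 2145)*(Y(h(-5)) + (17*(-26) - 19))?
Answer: 720091520/1047 ≈ 6.8777e+5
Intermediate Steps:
h(f) = 3
Y(u) = 423/u (Y(u) = 9*(47/u) = 423/u)
(-4471/1047 - 2145)*(Y(h(-5)) + (17*(-26) - 19)) = (-4471/1047 - 2145)*(423/3 + (17*(-26) - 19)) = (-4471*1/1047 - 2145)*(423*(1/3) + (-442 - 19)) = (-4471/1047 - 2145)*(141 - 461) = -2250286/1047*(-320) = 720091520/1047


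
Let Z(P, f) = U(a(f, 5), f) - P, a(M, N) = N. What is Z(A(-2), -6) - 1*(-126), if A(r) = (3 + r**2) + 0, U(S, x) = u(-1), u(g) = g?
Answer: 118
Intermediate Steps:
U(S, x) = -1
A(r) = 3 + r**2
Z(P, f) = -1 - P
Z(A(-2), -6) - 1*(-126) = (-1 - (3 + (-2)**2)) - 1*(-126) = (-1 - (3 + 4)) + 126 = (-1 - 1*7) + 126 = (-1 - 7) + 126 = -8 + 126 = 118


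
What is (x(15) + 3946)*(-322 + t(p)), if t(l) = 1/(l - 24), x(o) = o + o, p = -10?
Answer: -21766612/17 ≈ -1.2804e+6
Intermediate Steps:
x(o) = 2*o
t(l) = 1/(-24 + l)
(x(15) + 3946)*(-322 + t(p)) = (2*15 + 3946)*(-322 + 1/(-24 - 10)) = (30 + 3946)*(-322 + 1/(-34)) = 3976*(-322 - 1/34) = 3976*(-10949/34) = -21766612/17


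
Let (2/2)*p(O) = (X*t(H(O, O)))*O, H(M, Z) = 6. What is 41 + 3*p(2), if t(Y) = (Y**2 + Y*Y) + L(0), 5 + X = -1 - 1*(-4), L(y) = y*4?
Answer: -823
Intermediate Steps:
L(y) = 4*y
X = -2 (X = -5 + (-1 - 1*(-4)) = -5 + (-1 + 4) = -5 + 3 = -2)
t(Y) = 2*Y**2 (t(Y) = (Y**2 + Y*Y) + 4*0 = (Y**2 + Y**2) + 0 = 2*Y**2 + 0 = 2*Y**2)
p(O) = -144*O (p(O) = (-4*6**2)*O = (-4*36)*O = (-2*72)*O = -144*O)
41 + 3*p(2) = 41 + 3*(-144*2) = 41 + 3*(-288) = 41 - 864 = -823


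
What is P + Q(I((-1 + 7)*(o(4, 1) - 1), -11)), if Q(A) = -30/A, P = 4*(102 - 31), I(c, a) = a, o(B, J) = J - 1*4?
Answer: 3154/11 ≈ 286.73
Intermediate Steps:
o(B, J) = -4 + J (o(B, J) = J - 4 = -4 + J)
P = 284 (P = 4*71 = 284)
P + Q(I((-1 + 7)*(o(4, 1) - 1), -11)) = 284 - 30/(-11) = 284 - 30*(-1/11) = 284 + 30/11 = 3154/11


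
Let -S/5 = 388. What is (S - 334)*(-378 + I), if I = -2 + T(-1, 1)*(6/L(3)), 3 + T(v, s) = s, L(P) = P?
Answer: 873216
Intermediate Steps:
S = -1940 (S = -5*388 = -1940)
T(v, s) = -3 + s
I = -6 (I = -2 + (-3 + 1)*(6/3) = -2 - 12/3 = -2 - 2*2 = -2 - 4 = -6)
(S - 334)*(-378 + I) = (-1940 - 334)*(-378 - 6) = -2274*(-384) = 873216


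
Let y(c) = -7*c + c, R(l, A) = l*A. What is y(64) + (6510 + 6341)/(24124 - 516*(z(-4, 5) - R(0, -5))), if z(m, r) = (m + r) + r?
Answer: -8061901/21028 ≈ -383.39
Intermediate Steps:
z(m, r) = m + 2*r
R(l, A) = A*l
y(c) = -6*c
y(64) + (6510 + 6341)/(24124 - 516*(z(-4, 5) - R(0, -5))) = -6*64 + (6510 + 6341)/(24124 - 516*((-4 + 2*5) - (-5)*0)) = -384 + 12851/(24124 - 516*((-4 + 10) - 1*0)) = -384 + 12851/(24124 - 516*(6 + 0)) = -384 + 12851/(24124 - 516*6) = -384 + 12851/(24124 - 3096) = -384 + 12851/21028 = -8061901/21028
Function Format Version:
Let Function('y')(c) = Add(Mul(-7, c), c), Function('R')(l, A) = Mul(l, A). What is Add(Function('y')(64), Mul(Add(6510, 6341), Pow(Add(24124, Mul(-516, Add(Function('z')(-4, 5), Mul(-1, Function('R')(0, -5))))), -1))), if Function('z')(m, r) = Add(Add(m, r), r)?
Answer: Rational(-8061901, 21028) ≈ -383.39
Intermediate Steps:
Function('z')(m, r) = Add(m, Mul(2, r))
Function('R')(l, A) = Mul(A, l)
Function('y')(c) = Mul(-6, c)
Add(Function('y')(64), Mul(Add(6510, 6341), Pow(Add(24124, Mul(-516, Add(Function('z')(-4, 5), Mul(-1, Function('R')(0, -5))))), -1))) = Add(Mul(-6, 64), Mul(Add(6510, 6341), Pow(Add(24124, Mul(-516, Add(Add(-4, Mul(2, 5)), Mul(-1, Mul(-5, 0))))), -1))) = Add(-384, Mul(12851, Pow(Add(24124, Mul(-516, Add(Add(-4, 10), Mul(-1, 0)))), -1))) = Add(-384, Mul(12851, Pow(Add(24124, Mul(-516, Add(6, 0))), -1))) = Add(-384, Mul(12851, Pow(Add(24124, Mul(-516, 6)), -1))) = Add(-384, Mul(12851, Pow(Add(24124, -3096), -1))) = Add(-384, Mul(12851, Pow(21028, -1))) = Add(-384, Mul(12851, Rational(1, 21028))) = Add(-384, Rational(12851, 21028)) = Rational(-8061901, 21028)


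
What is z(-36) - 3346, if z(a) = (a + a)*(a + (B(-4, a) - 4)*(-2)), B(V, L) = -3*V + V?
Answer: -178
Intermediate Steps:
B(V, L) = -2*V
z(a) = 2*a*(-8 + a) (z(a) = (a + a)*(a + (-2*(-4) - 4)*(-2)) = (2*a)*(a + (8 - 4)*(-2)) = (2*a)*(a + 4*(-2)) = (2*a)*(a - 8) = (2*a)*(-8 + a) = 2*a*(-8 + a))
z(-36) - 3346 = 2*(-36)*(-8 - 36) - 3346 = 2*(-36)*(-44) - 3346 = 3168 - 3346 = -178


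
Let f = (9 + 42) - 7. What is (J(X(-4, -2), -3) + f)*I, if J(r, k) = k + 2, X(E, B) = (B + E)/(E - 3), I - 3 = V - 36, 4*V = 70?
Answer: -1333/2 ≈ -666.50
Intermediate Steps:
V = 35/2 (V = (¼)*70 = 35/2 ≈ 17.500)
I = -31/2 (I = 3 + (35/2 - 36) = 3 - 37/2 = -31/2 ≈ -15.500)
X(E, B) = (B + E)/(-3 + E)
J(r, k) = 2 + k
f = 44 (f = 51 - 7 = 44)
(J(X(-4, -2), -3) + f)*I = ((2 - 3) + 44)*(-31/2) = (-1 + 44)*(-31/2) = 43*(-31/2) = -1333/2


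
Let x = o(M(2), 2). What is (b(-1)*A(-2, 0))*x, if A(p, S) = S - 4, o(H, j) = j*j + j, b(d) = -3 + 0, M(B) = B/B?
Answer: 72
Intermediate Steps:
M(B) = 1
b(d) = -3
o(H, j) = j + j**2 (o(H, j) = j**2 + j = j + j**2)
A(p, S) = -4 + S
x = 6 (x = 2*(1 + 2) = 2*3 = 6)
(b(-1)*A(-2, 0))*x = -3*(-4 + 0)*6 = -3*(-4)*6 = 12*6 = 72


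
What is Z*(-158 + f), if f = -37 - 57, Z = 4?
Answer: -1008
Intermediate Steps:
f = -94
Z*(-158 + f) = 4*(-158 - 94) = 4*(-252) = -1008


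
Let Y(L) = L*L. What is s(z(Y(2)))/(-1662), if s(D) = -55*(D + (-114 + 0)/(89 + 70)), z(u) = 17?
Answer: 47465/88086 ≈ 0.53885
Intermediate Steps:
Y(L) = L²
s(D) = 2090/53 - 55*D (s(D) = -55*(D - 114/159) = -55*(D - 114*1/159) = -55*(D - 38/53) = -55*(-38/53 + D) = 2090/53 - 55*D)
s(z(Y(2)))/(-1662) = (2090/53 - 55*17)/(-1662) = (2090/53 - 935)*(-1/1662) = -47465/53*(-1/1662) = 47465/88086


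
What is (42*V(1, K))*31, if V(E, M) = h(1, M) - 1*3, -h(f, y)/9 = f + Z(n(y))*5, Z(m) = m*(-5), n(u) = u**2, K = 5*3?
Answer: 65898126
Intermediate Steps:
K = 15
Z(m) = -5*m
h(f, y) = -9*f + 225*y**2 (h(f, y) = -9*(f - 5*y**2*5) = -9*(f - 25*y**2) = -9*f + 225*y**2)
V(E, M) = -12 + 225*M**2 (V(E, M) = (-9*1 + 225*M**2) - 1*3 = (-9 + 225*M**2) - 3 = -12 + 225*M**2)
(42*V(1, K))*31 = (42*(-12 + 225*15**2))*31 = (42*(-12 + 225*225))*31 = (42*(-12 + 50625))*31 = (42*50613)*31 = 2125746*31 = 65898126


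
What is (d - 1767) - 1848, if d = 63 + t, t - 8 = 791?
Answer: -2753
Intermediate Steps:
t = 799 (t = 8 + 791 = 799)
d = 862 (d = 63 + 799 = 862)
(d - 1767) - 1848 = (862 - 1767) - 1848 = -905 - 1848 = -2753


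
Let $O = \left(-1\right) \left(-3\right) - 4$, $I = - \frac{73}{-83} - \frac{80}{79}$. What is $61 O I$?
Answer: $\frac{53253}{6557} \approx 8.1216$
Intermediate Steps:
$I = - \frac{873}{6557}$ ($I = \left(-73\right) \left(- \frac{1}{83}\right) - \frac{80}{79} = \frac{73}{83} - \frac{80}{79} = - \frac{873}{6557} \approx -0.13314$)
$O = -1$ ($O = 3 - 4 = -1$)
$61 O I = 61 \left(-1\right) \left(- \frac{873}{6557}\right) = \left(-61\right) \left(- \frac{873}{6557}\right) = \frac{53253}{6557}$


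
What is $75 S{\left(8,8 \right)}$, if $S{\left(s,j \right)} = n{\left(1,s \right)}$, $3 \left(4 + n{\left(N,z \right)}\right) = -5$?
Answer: $-425$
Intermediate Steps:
$n{\left(N,z \right)} = - \frac{17}{3}$ ($n{\left(N,z \right)} = -4 + \frac{1}{3} \left(-5\right) = -4 - \frac{5}{3} = - \frac{17}{3}$)
$S{\left(s,j \right)} = - \frac{17}{3}$
$75 S{\left(8,8 \right)} = 75 \left(- \frac{17}{3}\right) = -425$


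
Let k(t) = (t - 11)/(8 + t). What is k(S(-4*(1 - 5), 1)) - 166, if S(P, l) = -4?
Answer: -679/4 ≈ -169.75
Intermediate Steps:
k(t) = (-11 + t)/(8 + t)
k(S(-4*(1 - 5), 1)) - 166 = (-11 - 4)/(8 - 4) - 166 = -15/4 - 166 = -679/4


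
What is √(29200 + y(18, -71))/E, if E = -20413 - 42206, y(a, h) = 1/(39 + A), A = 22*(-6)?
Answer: -√252550707/5823567 ≈ -0.0027289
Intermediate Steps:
A = -132
y(a, h) = -1/93 (y(a, h) = 1/(39 - 132) = 1/(-93) = -1/93)
E = -62619
√(29200 + y(18, -71))/E = √(29200 - 1/93)/(-62619) = √(2715599/93)*(-1/62619) = (√252550707/93)*(-1/62619) = -√252550707/5823567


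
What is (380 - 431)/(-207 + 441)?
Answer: -17/78 ≈ -0.21795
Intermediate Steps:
(380 - 431)/(-207 + 441) = -51/234 = (1/234)*(-51) = -17/78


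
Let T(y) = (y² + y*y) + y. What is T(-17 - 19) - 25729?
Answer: -23173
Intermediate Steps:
T(y) = y + 2*y² (T(y) = (y² + y²) + y = 2*y² + y = y + 2*y²)
T(-17 - 19) - 25729 = (-17 - 19)*(1 + 2*(-17 - 19)) - 25729 = -36*(1 + 2*(-36)) - 25729 = -36*(1 - 72) - 25729 = -36*(-71) - 25729 = 2556 - 25729 = -23173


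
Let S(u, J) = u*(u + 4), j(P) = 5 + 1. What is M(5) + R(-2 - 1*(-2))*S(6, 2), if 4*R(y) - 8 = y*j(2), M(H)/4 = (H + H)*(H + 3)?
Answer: 440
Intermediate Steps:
j(P) = 6
S(u, J) = u*(4 + u)
M(H) = 8*H*(3 + H) (M(H) = 4*((H + H)*(H + 3)) = 4*((2*H)*(3 + H)) = 4*(2*H*(3 + H)) = 8*H*(3 + H))
R(y) = 2 + 3*y/2 (R(y) = 2 + (y*6)/4 = 2 + (6*y)/4 = 2 + 3*y/2)
M(5) + R(-2 - 1*(-2))*S(6, 2) = 8*5*(3 + 5) + (2 + 3*(-2 - 1*(-2))/2)*(6*(4 + 6)) = 8*5*8 + (2 + 3*(-2 + 2)/2)*(6*10) = 320 + (2 + (3/2)*0)*60 = 320 + (2 + 0)*60 = 320 + 2*60 = 320 + 120 = 440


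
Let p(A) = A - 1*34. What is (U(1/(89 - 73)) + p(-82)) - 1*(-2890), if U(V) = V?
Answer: 44385/16 ≈ 2774.1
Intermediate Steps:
p(A) = -34 + A (p(A) = A - 34 = -34 + A)
(U(1/(89 - 73)) + p(-82)) - 1*(-2890) = (1/(89 - 73) + (-34 - 82)) - 1*(-2890) = (1/16 - 116) + 2890 = -1855/16 + 2890 = 44385/16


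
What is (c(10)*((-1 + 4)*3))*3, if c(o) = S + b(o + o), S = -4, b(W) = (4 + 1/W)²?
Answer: 133947/400 ≈ 334.87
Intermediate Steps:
c(o) = -4 + (1 + 8*o)²/(4*o²) (c(o) = -4 + (1 + 4*(o + o))²/(o + o)² = -4 + (1 + 4*(2*o))²/(2*o)² = -4 + (1/(4*o²))*(1 + 8*o)² = -4 + (1 + 8*o)²/(4*o²))
(c(10)*((-1 + 4)*3))*3 = ((12 + 4/10 + (¼)/10²)*((-1 + 4)*3))*3 = ((12 + 4*(⅒) + (¼)*(1/100))*(3*3))*3 = ((12 + ⅖ + 1/400)*9)*3 = ((4961/400)*9)*3 = (44649/400)*3 = 133947/400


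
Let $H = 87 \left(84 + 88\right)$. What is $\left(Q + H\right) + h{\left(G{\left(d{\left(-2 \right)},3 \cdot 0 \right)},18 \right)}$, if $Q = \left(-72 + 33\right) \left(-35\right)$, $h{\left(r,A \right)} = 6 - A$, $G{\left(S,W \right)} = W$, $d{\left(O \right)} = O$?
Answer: $16317$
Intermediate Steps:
$Q = 1365$ ($Q = \left(-39\right) \left(-35\right) = 1365$)
$H = 14964$ ($H = 87 \cdot 172 = 14964$)
$\left(Q + H\right) + h{\left(G{\left(d{\left(-2 \right)},3 \cdot 0 \right)},18 \right)} = \left(1365 + 14964\right) + \left(6 - 18\right) = 16329 + \left(6 - 18\right) = 16329 - 12 = 16317$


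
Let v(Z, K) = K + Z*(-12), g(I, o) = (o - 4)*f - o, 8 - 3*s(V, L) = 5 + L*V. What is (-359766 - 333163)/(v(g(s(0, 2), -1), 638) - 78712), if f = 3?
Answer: 692929/77906 ≈ 8.8944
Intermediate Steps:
s(V, L) = 1 - L*V/3 (s(V, L) = 8/3 - (5 + L*V)/3 = 8/3 + (-5/3 - L*V/3) = 1 - L*V/3)
g(I, o) = -12 + 2*o (g(I, o) = (o - 4)*3 - o = (-4 + o)*3 - o = (-12 + 3*o) - o = -12 + 2*o)
v(Z, K) = K - 12*Z
(-359766 - 333163)/(v(g(s(0, 2), -1), 638) - 78712) = (-359766 - 333163)/((638 - 12*(-12 + 2*(-1))) - 78712) = -692929/((638 - 12*(-12 - 2)) - 78712) = -692929/((638 - 12*(-14)) - 78712) = -692929/((638 + 168) - 78712) = -692929/(806 - 78712) = -692929/(-77906) = -692929*(-1/77906) = 692929/77906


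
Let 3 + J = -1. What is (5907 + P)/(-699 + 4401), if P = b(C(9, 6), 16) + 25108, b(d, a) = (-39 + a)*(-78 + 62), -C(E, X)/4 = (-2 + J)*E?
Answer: 10461/1234 ≈ 8.4773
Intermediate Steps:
J = -4 (J = -3 - 1 = -4)
C(E, X) = 24*E (C(E, X) = -4*(-2 - 4)*E = -(-24)*E = 24*E)
b(d, a) = 624 - 16*a (b(d, a) = (-39 + a)*(-16) = 624 - 16*a)
P = 25476 (P = (624 - 16*16) + 25108 = (624 - 256) + 25108 = 368 + 25108 = 25476)
(5907 + P)/(-699 + 4401) = (5907 + 25476)/(-699 + 4401) = 31383/3702 = 31383*(1/3702) = 10461/1234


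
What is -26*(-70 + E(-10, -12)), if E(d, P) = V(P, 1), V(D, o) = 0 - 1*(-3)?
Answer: 1742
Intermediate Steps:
V(D, o) = 3 (V(D, o) = 0 + 3 = 3)
E(d, P) = 3
-26*(-70 + E(-10, -12)) = -26*(-70 + 3) = -26*(-67) = 1742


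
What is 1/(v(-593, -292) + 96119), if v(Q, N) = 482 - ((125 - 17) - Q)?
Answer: 1/95900 ≈ 1.0428e-5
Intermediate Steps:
v(Q, N) = 374 + Q (v(Q, N) = 482 - (108 - Q) = 482 + (-108 + Q) = 374 + Q)
1/(v(-593, -292) + 96119) = 1/((374 - 593) + 96119) = 1/(-219 + 96119) = 1/95900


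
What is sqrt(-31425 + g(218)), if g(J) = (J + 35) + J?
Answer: I*sqrt(30954) ≈ 175.94*I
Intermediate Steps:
g(J) = 35 + 2*J (g(J) = (35 + J) + J = 35 + 2*J)
sqrt(-31425 + g(218)) = sqrt(-31425 + (35 + 2*218)) = sqrt(-31425 + (35 + 436)) = sqrt(-31425 + 471) = sqrt(-30954) = I*sqrt(30954)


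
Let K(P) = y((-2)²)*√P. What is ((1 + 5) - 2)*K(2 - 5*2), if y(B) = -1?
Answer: -8*I*√2 ≈ -11.314*I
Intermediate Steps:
K(P) = -√P
((1 + 5) - 2)*K(2 - 5*2) = ((1 + 5) - 2)*(-√(2 - 5*2)) = (6 - 2)*(-√(2 - 10)) = 4*(-√(-8)) = 4*(-2*I*√2) = -8*I*√2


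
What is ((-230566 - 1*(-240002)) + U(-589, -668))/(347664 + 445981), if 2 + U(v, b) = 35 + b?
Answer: 8801/793645 ≈ 0.011089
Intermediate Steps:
U(v, b) = 33 + b (U(v, b) = -2 + (35 + b) = 33 + b)
((-230566 - 1*(-240002)) + U(-589, -668))/(347664 + 445981) = ((-230566 - 1*(-240002)) + (33 - 668))/(347664 + 445981) = ((-230566 + 240002) - 635)/793645 = (9436 - 635)*(1/793645) = 8801*(1/793645) = 8801/793645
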